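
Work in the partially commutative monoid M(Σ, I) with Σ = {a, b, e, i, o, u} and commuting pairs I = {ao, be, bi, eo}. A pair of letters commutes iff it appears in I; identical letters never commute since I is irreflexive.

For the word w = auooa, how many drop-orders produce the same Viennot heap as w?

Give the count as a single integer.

0(a) covers ∅
1(u) covers 0:a
2(o) covers 1:u
3(o) covers 2:o
4(a) covers 1:u
floor of heap: 0:a
completions by unplaced set U, small U first (add the entries for U minus each lowest piece of U):
  |U|=1: {3}:1  {4}:1
  |U|=2: {2,3}:1  {3,4}:2
  |U|=3: {2,3,4}:3
  start at 0(a): 3

3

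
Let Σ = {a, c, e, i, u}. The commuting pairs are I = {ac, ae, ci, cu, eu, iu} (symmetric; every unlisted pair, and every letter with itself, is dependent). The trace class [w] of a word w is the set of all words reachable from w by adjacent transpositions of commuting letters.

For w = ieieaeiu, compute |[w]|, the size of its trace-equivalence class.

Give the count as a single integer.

#0=i has no predecessor
#1=e depends on [0:i]
#2=i depends on [1:e]
#3=e depends on [2:i]
#4=a depends on [2:i]
#5=e depends on [3:e]
#6=i depends on [4:a, 5:e]
#7=u depends on [4:a]
sources: [0:i]
N(rest) = Σ N(rest − s) over sources s of rest; N(one piece) = 1:
  size 1 → [6]=1  [7]=1
  size 2 → [5,6]=1  [6,7]=2
  size 3 → [3,5,6]=1  [4,6,7]=2  [5,6,7]=3
  size 4 → [3,5,6,7]=4  [4,5,6,7]=5
  size 5 → [3,4,5,6,7]=9
  size 6 → [2,3,4,5,6,7]=9
  first=0(i) contributes 9

9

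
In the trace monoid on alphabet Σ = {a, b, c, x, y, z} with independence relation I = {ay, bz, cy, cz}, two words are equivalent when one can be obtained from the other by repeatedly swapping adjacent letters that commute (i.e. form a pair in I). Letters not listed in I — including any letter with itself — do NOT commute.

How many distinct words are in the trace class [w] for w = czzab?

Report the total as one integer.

piece 0:c — minimal
piece 1:z — minimal
piece 2:z rests on {1:z}
piece 3:a rests on {0:c, 2:z}
piece 4:b rests on {3:a}
minimal pieces: {0:c, 1:z}
ways to finish when only these pieces remain (= sum over removing one remaining piece with nothing left below it):
  1 left: {4}→1
  2 left: {3,4}→1
  3 left: {0,3,4}→1  {2,3,4}→1
  placing 0:c first → 1 extensions
  placing 1:z first → 2 extensions
total linear extensions = 3

3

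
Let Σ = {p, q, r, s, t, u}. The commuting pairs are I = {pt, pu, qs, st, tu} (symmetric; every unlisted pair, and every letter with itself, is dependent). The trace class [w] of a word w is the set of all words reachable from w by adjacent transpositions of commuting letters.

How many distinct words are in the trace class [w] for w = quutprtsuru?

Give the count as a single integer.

36

drop 0:q onto floor
drop 1:u onto {0:q}
drop 2:u onto {1:u}
drop 3:t onto {0:q}
drop 4:p onto {0:q}
drop 5:r onto {2:u, 3:t, 4:p}
drop 6:t onto {5:r}
drop 7:s onto {5:r}
drop 8:u onto {7:s}
drop 9:r onto {6:t, 8:u}
drop 10:u onto {9:r}
ground layer = {0:q}
drop-orders for the pieces not yet dropped (sum over which currently-grounded one goes next):
  1 to go: {10} 1
  2 to go: {9,10} 1
  3 to go: {6,9,10} 1  {8,9,10} 1
  4 to go: {6,8,9,10} 2  {7,8,9,10} 1
  5 to go: {6,7,8,9,10} 3
  6 to go: {5,6,7,8,9,10} 3
  7 to go: {2,5,6,7,8,9,10} 3  {3,5,6,7,8,9,10} 3  {4,5,6,7,8,9,10} 3
  8 to go: {1,2,5,6,7,8,9,10} 3  {2,3,5,6,7,8,9,10} 6  {2,4,5,6,7,8,9,10} 6  {3,4,5,6,7,8,9,10} 6
  9 to go: {1,2,3,5,6,7,8,9,10} 9  {1,2,4,5,6,7,8,9,10} 9  {2,3,4,5,6,7,8,9,10} 18
  if 0:q drops first: 36 orders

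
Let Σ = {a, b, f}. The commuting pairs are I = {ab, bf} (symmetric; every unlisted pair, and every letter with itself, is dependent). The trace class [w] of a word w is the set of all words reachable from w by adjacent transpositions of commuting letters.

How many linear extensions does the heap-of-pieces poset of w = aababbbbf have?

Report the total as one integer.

126

0(a) covers ∅
1(a) covers 0:a
2(b) covers ∅
3(a) covers 1:a
4(b) covers 2:b
5(b) covers 4:b
6(b) covers 5:b
7(b) covers 6:b
8(f) covers 3:a
floor of heap: 0:a, 2:b
completions by unplaced set U, small U first (add the entries for U minus each lowest piece of U):
  |U|=1: {7}:1  {8}:1
  |U|=2: {3,8}:1  {6,7}:1  {7,8}:2
  |U|=3: {1,3,8}:1  {3,7,8}:3  {5,6,7}:1  {6,7,8}:3
  |U|=4: {0,1,3,8}:1  {1,3,7,8}:4  {3,6,7,8}:6  {4,5,6,7}:1  {5,6,7,8}:4
  |U|=5: {0,1,3,7,8}:5  {1,3,6,7,8}:10  {2,4,5,6,7}:1  {3,5,6,7,8}:10  {4,5,6,7,8}:5
  |U|=6: {0,1,3,6,7,8}:15  {1,3,5,6,7,8}:20  {2,4,5,6,7,8}:6  {3,4,5,6,7,8}:15
  |U|=7: {0,1,3,5,6,7,8}:35  {1,3,4,5,6,7,8}:35  {2,3,4,5,6,7,8}:21
  start at 0(a): 56
  start at 2(b): 70
sum over floor = 126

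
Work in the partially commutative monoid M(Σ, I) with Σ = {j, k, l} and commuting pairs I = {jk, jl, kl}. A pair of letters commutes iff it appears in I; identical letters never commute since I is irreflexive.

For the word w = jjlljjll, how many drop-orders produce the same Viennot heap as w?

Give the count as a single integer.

0(j) covers ∅
1(j) covers 0:j
2(l) covers ∅
3(l) covers 2:l
4(j) covers 1:j
5(j) covers 4:j
6(l) covers 3:l
7(l) covers 6:l
floor of heap: 0:j, 2:l
completions by unplaced set U, small U first (add the entries for U minus each lowest piece of U):
  |U|=1: {5}:1  {7}:1
  |U|=2: {4,5}:1  {5,7}:2  {6,7}:1
  |U|=3: {1,4,5}:1  {3,6,7}:1  {4,5,7}:3  {5,6,7}:3
  |U|=4: {0,1,4,5}:1  {1,4,5,7}:4  {2,3,6,7}:1  {3,5,6,7}:4  {4,5,6,7}:6
  |U|=5: {0,1,4,5,7}:5  {1,4,5,6,7}:10  {2,3,5,6,7}:5  {3,4,5,6,7}:10
  |U|=6: {0,1,4,5,6,7}:15  {1,3,4,5,6,7}:20  {2,3,4,5,6,7}:15
  start at 0(j): 35
  start at 2(l): 35
sum over floor = 70

70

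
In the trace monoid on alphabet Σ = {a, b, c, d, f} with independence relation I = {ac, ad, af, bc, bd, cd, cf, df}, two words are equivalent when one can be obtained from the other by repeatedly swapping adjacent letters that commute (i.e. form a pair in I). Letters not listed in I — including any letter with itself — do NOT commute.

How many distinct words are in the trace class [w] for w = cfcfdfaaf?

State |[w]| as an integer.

3780

0(c) covers ∅
1(f) covers ∅
2(c) covers 0:c
3(f) covers 1:f
4(d) covers ∅
5(f) covers 3:f
6(a) covers ∅
7(a) covers 6:a
8(f) covers 5:f
floor of heap: 0:c, 1:f, 4:d, 6:a
completions by unplaced set U, small U first (add the entries for U minus each lowest piece of U):
  |U|=1: {2}:1  {4}:1  {7}:1  {8}:1
  |U|=2: {0,2}:1  {2,4}:2  {2,7}:2  {2,8}:2  {4,7}:2  {4,8}:2  {5,8}:1  {6,7}:1  {7,8}:2
  |U|=3: {0,2,4}:3  {0,2,7}:3  {0,2,8}:3  {2,4,7}:6  {2,4,8}:6  {2,5,8}:3  {2,6,7}:3  {2,7,8}:6  {3,5,8}:1  {4,5,8}:3  {4,6,7}:3  {4,7,8}:6  {5,7,8}:3  {6,7,8}:3
  |U|=4: {0,2,4,7}:12  {0,2,4,8}:12  {0,2,5,8}:6  {0,2,6,7}:6  {0,2,7,8}:12  {1,3,5,8}:1  {2,3,5,8}:4  {2,4,5,8}:12  {2,4,6,7}:12  {2,4,7,8}:24  {2,5,7,8}:12  {2,6,7,8}:12  {3,4,5,8}:4  {3,5,7,8}:4  {4,5,7,8}:12  {4,6,7,8}:12  {5,6,7,8}:6
  |U|=5: {0,2,3,5,8}:10  {0,2,4,5,8}:30  {0,2,4,6,7}:30  {0,2,4,7,8}:60  {0,2,5,7,8}:30  {0,2,6,7,8}:30  {1,2,3,5,8}:5  {1,3,4,5,8}:5  {1,3,5,7,8}:5  {2,3,4,5,8}:20  {2,3,5,7,8}:20  {2,4,5,7,8}:60  {2,4,6,7,8}:60  {2,5,6,7,8}:30  {3,4,5,7,8}:20  {3,5,6,7,8}:10  {4,5,6,7,8}:30
  |U|=6: {0,1,2,3,5,8}:15  {0,2,3,4,5,8}:60  {0,2,3,5,7,8}:60  {0,2,4,5,7,8}:180  {0,2,4,6,7,8}:180  {0,2,5,6,7,8}:90  {1,2,3,4,5,8}:30  {1,2,3,5,7,8}:30  {1,3,4,5,7,8}:30  {1,3,5,6,7,8}:15  {2,3,4,5,7,8}:120  {2,3,5,6,7,8}:60  {2,4,5,6,7,8}:180  {3,4,5,6,7,8}:60
  |U|=7: {0,1,2,3,4,5,8}:105  {0,1,2,3,5,7,8}:105  {0,2,3,4,5,7,8}:420  {0,2,3,5,6,7,8}:210  {0,2,4,5,6,7,8}:630  {1,2,3,4,5,7,8}:210  {1,2,3,5,6,7,8}:105  {1,3,4,5,6,7,8}:105  {2,3,4,5,6,7,8}:420
  start at 0(c): 840
  start at 1(f): 1680
  start at 4(d): 420
  start at 6(a): 840
sum over floor = 3780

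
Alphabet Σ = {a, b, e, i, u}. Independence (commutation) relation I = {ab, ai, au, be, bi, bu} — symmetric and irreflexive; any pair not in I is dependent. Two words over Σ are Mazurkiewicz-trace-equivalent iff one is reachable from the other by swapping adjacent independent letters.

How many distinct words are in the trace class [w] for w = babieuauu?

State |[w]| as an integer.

288

#0=b has no predecessor
#1=a has no predecessor
#2=b depends on [0:b]
#3=i has no predecessor
#4=e depends on [1:a, 3:i]
#5=u depends on [4:e]
#6=a depends on [4:e]
#7=u depends on [5:u]
#8=u depends on [7:u]
sources: [0:b, 1:a, 3:i]
N(rest) = Σ N(rest − s) over sources s of rest; N(one piece) = 1:
  size 1 → [2]=1  [6]=1  [8]=1
  size 2 → [0,2]=1  [2,6]=2  [2,8]=2  [6,8]=2  [7,8]=1
  size 3 → [0,2,6]=3  [0,2,8]=3  [2,6,8]=6  [2,7,8]=3  [5,7,8]=1  [6,7,8]=3
  size 4 → [0,2,6,8]=12  [0,2,7,8]=6  [2,5,7,8]=4  [2,6,7,8]=12  [5,6,7,8]=4
  size 5 → [0,2,5,7,8]=10  [0,2,6,7,8]=30  [2,5,6,7,8]=20  [4,5,6,7,8]=4
  size 6 → [0,2,5,6,7,8]=60  [1,4,5,6,7,8]=4  [2,4,5,6,7,8]=24  [3,4,5,6,7,8]=4
  size 7 → [0,2,4,5,6,7,8]=84  [1,2,4,5,6,7,8]=28  [1,3,4,5,6,7,8]=8  [2,3,4,5,6,7,8]=28
  first=0(b) contributes 64
  first=1(a) contributes 112
  first=3(i) contributes 112
|[w]| = 288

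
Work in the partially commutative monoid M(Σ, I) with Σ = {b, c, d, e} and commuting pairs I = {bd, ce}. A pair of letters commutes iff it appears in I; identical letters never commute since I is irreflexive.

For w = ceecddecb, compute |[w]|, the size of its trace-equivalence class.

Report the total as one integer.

12

drop 0:c onto floor
drop 1:e onto floor
drop 2:e onto {1:e}
drop 3:c onto {0:c}
drop 4:d onto {2:e, 3:c}
drop 5:d onto {4:d}
drop 6:e onto {5:d}
drop 7:c onto {5:d}
drop 8:b onto {6:e, 7:c}
ground layer = {0:c, 1:e}
drop-orders for the pieces not yet dropped (sum over which currently-grounded one goes next):
  1 to go: {8} 1
  2 to go: {6,8} 1  {7,8} 1
  3 to go: {6,7,8} 2
  4 to go: {5,6,7,8} 2
  5 to go: {4,5,6,7,8} 2
  6 to go: {2,4,5,6,7,8} 2  {3,4,5,6,7,8} 2
  7 to go: {0,3,4,5,6,7,8} 2  {1,2,4,5,6,7,8} 2  {2,3,4,5,6,7,8} 4
  if 0:c drops first: 6 orders
  if 1:e drops first: 6 orders
heap linearizations: 12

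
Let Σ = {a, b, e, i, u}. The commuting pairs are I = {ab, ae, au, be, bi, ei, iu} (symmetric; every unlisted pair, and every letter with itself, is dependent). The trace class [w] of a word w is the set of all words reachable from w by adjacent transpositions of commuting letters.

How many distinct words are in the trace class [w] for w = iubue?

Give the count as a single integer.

piece 0:i — minimal
piece 1:u — minimal
piece 2:b rests on {1:u}
piece 3:u rests on {2:b}
piece 4:e rests on {3:u}
minimal pieces: {0:i, 1:u}
ways to finish when only these pieces remain (= sum over removing one remaining piece with nothing left below it):
  1 left: {0}→1  {4}→1
  2 left: {0,4}→2  {3,4}→1
  3 left: {0,3,4}→3  {2,3,4}→1
  placing 0:i first → 1 extensions
  placing 1:u first → 4 extensions
total linear extensions = 5

5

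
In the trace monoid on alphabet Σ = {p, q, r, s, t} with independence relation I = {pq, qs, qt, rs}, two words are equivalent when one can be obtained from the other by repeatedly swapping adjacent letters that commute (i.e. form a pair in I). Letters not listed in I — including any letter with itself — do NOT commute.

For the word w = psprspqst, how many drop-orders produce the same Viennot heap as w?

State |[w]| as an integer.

piece 0:p — minimal
piece 1:s rests on {0:p}
piece 2:p rests on {1:s}
piece 3:r rests on {2:p}
piece 4:s rests on {2:p}
piece 5:p rests on {3:r, 4:s}
piece 6:q rests on {3:r}
piece 7:s rests on {5:p}
piece 8:t rests on {7:s}
minimal pieces: {0:p}
ways to finish when only these pieces remain (= sum over removing one remaining piece with nothing left below it):
  1 left: {6}→1  {8}→1
  2 left: {6,8}→2  {7,8}→1
  3 left: {5,7,8}→1  {6,7,8}→3
  4 left: {4,5,7,8}→1  {5,6,7,8}→4
  5 left: {3,5,6,7,8}→4  {4,5,6,7,8}→5
  6 left: {3,4,5,6,7,8}→9
  7 left: {2,3,4,5,6,7,8}→9
  placing 0:p first → 9 extensions

9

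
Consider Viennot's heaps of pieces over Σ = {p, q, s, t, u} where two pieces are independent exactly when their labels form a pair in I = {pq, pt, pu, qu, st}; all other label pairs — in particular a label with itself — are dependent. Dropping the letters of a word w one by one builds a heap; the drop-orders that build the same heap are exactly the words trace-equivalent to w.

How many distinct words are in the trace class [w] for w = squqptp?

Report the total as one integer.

45

0(s) covers ∅
1(q) covers 0:s
2(u) covers 0:s
3(q) covers 1:q
4(p) covers 0:s
5(t) covers 2:u, 3:q
6(p) covers 4:p
floor of heap: 0:s
completions by unplaced set U, small U first (add the entries for U minus each lowest piece of U):
  |U|=1: {5}:1  {6}:1
  |U|=2: {2,5}:1  {3,5}:1  {4,6}:1  {5,6}:2
  |U|=3: {1,3,5}:1  {2,3,5}:2  {2,5,6}:3  {3,5,6}:3  {4,5,6}:3
  |U|=4: {1,2,3,5}:3  {1,3,5,6}:4  {2,3,5,6}:8  {2,4,5,6}:6  {3,4,5,6}:6
  |U|=5: {1,2,3,5,6}:15  {1,3,4,5,6}:10  {2,3,4,5,6}:20
  start at 0(s): 45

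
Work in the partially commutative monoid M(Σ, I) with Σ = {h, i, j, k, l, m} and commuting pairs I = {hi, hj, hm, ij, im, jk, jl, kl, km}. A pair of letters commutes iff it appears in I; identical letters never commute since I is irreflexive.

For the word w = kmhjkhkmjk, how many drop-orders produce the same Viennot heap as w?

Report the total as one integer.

210

#0=k has no predecessor
#1=m has no predecessor
#2=h depends on [0:k]
#3=j depends on [1:m]
#4=k depends on [2:h]
#5=h depends on [4:k]
#6=k depends on [5:h]
#7=m depends on [3:j]
#8=j depends on [7:m]
#9=k depends on [6:k]
sources: [0:k, 1:m]
N(rest) = Σ N(rest − s) over sources s of rest; N(one piece) = 1:
  size 1 → [8]=1  [9]=1
  size 2 → [6,9]=1  [7,8]=1  [8,9]=2
  size 3 → [3,7,8]=1  [5,6,9]=1  [6,8,9]=3  [7,8,9]=3
  size 4 → [1,3,7,8]=1  [3,7,8,9]=4  [4,5,6,9]=1  [5,6,8,9]=4  [6,7,8,9]=6
  size 5 → [1,3,7,8,9]=5  [2,4,5,6,9]=1  [3,6,7,8,9]=10  [4,5,6,8,9]=5  [5,6,7,8,9]=10
  size 6 → [0,2,4,5,6,9]=1  [1,3,6,7,8,9]=15  [2,4,5,6,8,9]=6  [3,5,6,7,8,9]=20  [4,5,6,7,8,9]=15
  size 7 → [0,2,4,5,6,8,9]=7  [1,3,5,6,7,8,9]=35  [2,4,5,6,7,8,9]=21  [3,4,5,6,7,8,9]=35
  size 8 → [0,2,4,5,6,7,8,9]=28  [1,3,4,5,6,7,8,9]=70  [2,3,4,5,6,7,8,9]=56
  first=0(k) contributes 126
  first=1(m) contributes 84
|[w]| = 210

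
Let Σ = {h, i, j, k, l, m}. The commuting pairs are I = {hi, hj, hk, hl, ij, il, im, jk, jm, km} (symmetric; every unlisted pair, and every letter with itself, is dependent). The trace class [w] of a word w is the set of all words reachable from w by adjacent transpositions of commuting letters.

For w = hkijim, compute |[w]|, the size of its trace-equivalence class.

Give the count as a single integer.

piece 0:h — minimal
piece 1:k — minimal
piece 2:i rests on {1:k}
piece 3:j — minimal
piece 4:i rests on {2:i}
piece 5:m rests on {0:h}
minimal pieces: {0:h, 1:k, 3:j}
ways to finish when only these pieces remain (= sum over removing one remaining piece with nothing left below it):
  1 left: {3}→1  {4}→1  {5}→1
  2 left: {0,5}→1  {2,4}→1  {3,4}→2  {3,5}→2  {4,5}→2
  3 left: {0,3,5}→3  {0,4,5}→3  {1,2,4}→1  {2,3,4}→3  {2,4,5}→3  {3,4,5}→6
  4 left: {0,2,4,5}→6  {0,3,4,5}→12  {1,2,3,4}→4  {1,2,4,5}→4  {2,3,4,5}→12
  placing 0:h first → 20 extensions
  placing 1:k first → 30 extensions
  placing 3:j first → 10 extensions
total linear extensions = 60

60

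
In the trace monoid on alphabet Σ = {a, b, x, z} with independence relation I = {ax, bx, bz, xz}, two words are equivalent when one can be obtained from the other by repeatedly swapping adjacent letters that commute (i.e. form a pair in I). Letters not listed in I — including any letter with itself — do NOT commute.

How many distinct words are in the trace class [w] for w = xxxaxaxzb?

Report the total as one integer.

drop 0:x onto floor
drop 1:x onto {0:x}
drop 2:x onto {1:x}
drop 3:a onto floor
drop 4:x onto {2:x}
drop 5:a onto {3:a}
drop 6:x onto {4:x}
drop 7:z onto {5:a}
drop 8:b onto {5:a}
ground layer = {0:x, 3:a}
drop-orders for the pieces not yet dropped (sum over which currently-grounded one goes next):
  1 to go: {6} 1  {7} 1  {8} 1
  2 to go: {4,6} 1  {6,7} 2  {6,8} 2  {7,8} 2
  3 to go: {2,4,6} 1  {4,6,7} 3  {4,6,8} 3  {5,7,8} 2  {6,7,8} 6
  4 to go: {1,2,4,6} 1  {2,4,6,7} 4  {2,4,6,8} 4  {3,5,7,8} 2  {4,6,7,8} 12  {5,6,7,8} 8
  5 to go: {0,1,2,4,6} 1  {1,2,4,6,7} 5  {1,2,4,6,8} 5  {2,4,6,7,8} 20  {3,5,6,7,8} 10  {4,5,6,7,8} 20
  6 to go: {0,1,2,4,6,7} 6  {0,1,2,4,6,8} 6  {1,2,4,6,7,8} 30  {2,4,5,6,7,8} 40  {3,4,5,6,7,8} 30
  7 to go: {0,1,2,4,6,7,8} 42  {1,2,4,5,6,7,8} 70  {2,3,4,5,6,7,8} 70
  if 0:x drops first: 140 orders
  if 3:a drops first: 112 orders
heap linearizations: 252

252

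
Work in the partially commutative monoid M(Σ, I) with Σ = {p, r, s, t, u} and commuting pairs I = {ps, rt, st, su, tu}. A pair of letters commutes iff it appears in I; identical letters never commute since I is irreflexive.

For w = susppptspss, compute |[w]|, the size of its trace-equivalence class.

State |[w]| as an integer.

462

drop 0:s onto floor
drop 1:u onto floor
drop 2:s onto {0:s}
drop 3:p onto {1:u}
drop 4:p onto {3:p}
drop 5:p onto {4:p}
drop 6:t onto {5:p}
drop 7:s onto {2:s}
drop 8:p onto {6:t}
drop 9:s onto {7:s}
drop 10:s onto {9:s}
ground layer = {0:s, 1:u}
drop-orders for the pieces not yet dropped (sum over which currently-grounded one goes next):
  1 to go: {8} 1  {10} 1
  2 to go: {6,8} 1  {8,10} 2  {9,10} 1
  3 to go: {5,6,8} 1  {6,8,10} 3  {7,9,10} 1  {8,9,10} 3
  4 to go: {2,7,9,10} 1  {4,5,6,8} 1  {5,6,8,10} 4  {6,8,9,10} 6  {7,8,9,10} 4
  5 to go: {0,2,7,9,10} 1  {2,7,8,9,10} 5  {3,4,5,6,8} 1  {4,5,6,8,10} 5  {5,6,8,9,10} 10  {6,7,8,9,10} 10
  6 to go: {0,2,7,8,9,10} 6  {1,3,4,5,6,8} 1  {2,6,7,8,9,10} 15  {3,4,5,6,8,10} 6  {4,5,6,8,9,10} 15  {5,6,7,8,9,10} 20
  7 to go: {0,2,6,7,8,9,10} 21  {1,3,4,5,6,8,10} 7  {2,5,6,7,8,9,10} 35  {3,4,5,6,8,9,10} 21  {4,5,6,7,8,9,10} 35
  8 to go: {0,2,5,6,7,8,9,10} 56  {1,3,4,5,6,8,9,10} 28  {2,4,5,6,7,8,9,10} 70  {3,4,5,6,7,8,9,10} 56
  9 to go: {0,2,4,5,6,7,8,9,10} 126  {1,3,4,5,6,7,8,9,10} 84  {2,3,4,5,6,7,8,9,10} 126
  if 0:s drops first: 210 orders
  if 1:u drops first: 252 orders
heap linearizations: 462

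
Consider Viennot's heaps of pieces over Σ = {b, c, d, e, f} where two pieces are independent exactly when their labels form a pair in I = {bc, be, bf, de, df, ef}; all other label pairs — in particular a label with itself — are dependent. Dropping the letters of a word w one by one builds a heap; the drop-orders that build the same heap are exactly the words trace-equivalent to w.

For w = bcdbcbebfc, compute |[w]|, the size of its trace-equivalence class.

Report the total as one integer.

0(b) covers ∅
1(c) covers ∅
2(d) covers 0:b, 1:c
3(b) covers 2:d
4(c) covers 2:d
5(b) covers 3:b
6(e) covers 4:c
7(b) covers 5:b
8(f) covers 4:c
9(c) covers 6:e, 8:f
floor of heap: 0:b, 1:c
completions by unplaced set U, small U first (add the entries for U minus each lowest piece of U):
  |U|=1: {7}:1  {9}:1
  |U|=2: {5,7}:1  {6,9}:1  {7,9}:2  {8,9}:1
  |U|=3: {3,5,7}:1  {5,7,9}:3  {6,7,9}:3  {6,8,9}:2  {7,8,9}:3
  |U|=4: {3,5,7,9}:4  {4,6,8,9}:2  {5,6,7,9}:6  {5,7,8,9}:6  {6,7,8,9}:8
  |U|=5: {3,5,6,7,9}:10  {3,5,7,8,9}:10  {4,6,7,8,9}:10  {5,6,7,8,9}:20
  |U|=6: {3,5,6,7,8,9}:40  {4,5,6,7,8,9}:30
  |U|=7: {3,4,5,6,7,8,9}:70
  |U|=8: {2,3,4,5,6,7,8,9}:70
  start at 0(b): 70
  start at 1(c): 70
sum over floor = 140

140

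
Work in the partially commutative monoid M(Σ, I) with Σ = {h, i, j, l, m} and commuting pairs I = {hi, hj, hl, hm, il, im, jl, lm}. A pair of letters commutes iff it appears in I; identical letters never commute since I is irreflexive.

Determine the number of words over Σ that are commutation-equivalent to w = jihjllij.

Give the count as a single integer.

piece 0:j — minimal
piece 1:i rests on {0:j}
piece 2:h — minimal
piece 3:j rests on {1:i}
piece 4:l — minimal
piece 5:l rests on {4:l}
piece 6:i rests on {3:j}
piece 7:j rests on {6:i}
minimal pieces: {0:j, 2:h, 4:l}
ways to finish when only these pieces remain (= sum over removing one remaining piece with nothing left below it):
  1 left: {2}→1  {5}→1  {7}→1
  2 left: {2,5}→2  {2,7}→2  {4,5}→1  {5,7}→2  {6,7}→1
  3 left: {2,4,5}→3  {2,5,7}→6  {2,6,7}→3  {3,6,7}→1  {4,5,7}→3  {5,6,7}→3
  4 left: {1,3,6,7}→1  {2,3,6,7}→4  {2,4,5,7}→12  {2,5,6,7}→12  {3,5,6,7}→4  {4,5,6,7}→6
  5 left: {0,1,3,6,7}→1  {1,2,3,6,7}→5  {1,3,5,6,7}→5  {2,3,5,6,7}→20  {2,4,5,6,7}→30  {3,4,5,6,7}→10
  6 left: {0,1,2,3,6,7}→6  {0,1,3,5,6,7}→6  {1,2,3,5,6,7}→30  {1,3,4,5,6,7}→15  {2,3,4,5,6,7}→60
  placing 0:j first → 105 extensions
  placing 2:h first → 21 extensions
  placing 4:l first → 42 extensions
total linear extensions = 168

168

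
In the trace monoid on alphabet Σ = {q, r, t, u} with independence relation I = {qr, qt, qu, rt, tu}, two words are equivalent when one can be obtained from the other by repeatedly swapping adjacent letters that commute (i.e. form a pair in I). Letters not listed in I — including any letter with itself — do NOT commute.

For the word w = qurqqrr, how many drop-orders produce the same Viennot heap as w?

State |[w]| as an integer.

piece 0:q — minimal
piece 1:u — minimal
piece 2:r rests on {1:u}
piece 3:q rests on {0:q}
piece 4:q rests on {3:q}
piece 5:r rests on {2:r}
piece 6:r rests on {5:r}
minimal pieces: {0:q, 1:u}
ways to finish when only these pieces remain (= sum over removing one remaining piece with nothing left below it):
  1 left: {4}→1  {6}→1
  2 left: {3,4}→1  {4,6}→2  {5,6}→1
  3 left: {0,3,4}→1  {2,5,6}→1  {3,4,6}→3  {4,5,6}→3
  4 left: {0,3,4,6}→4  {1,2,5,6}→1  {2,4,5,6}→4  {3,4,5,6}→6
  5 left: {0,3,4,5,6}→10  {1,2,4,5,6}→5  {2,3,4,5,6}→10
  placing 0:q first → 15 extensions
  placing 1:u first → 20 extensions
total linear extensions = 35

35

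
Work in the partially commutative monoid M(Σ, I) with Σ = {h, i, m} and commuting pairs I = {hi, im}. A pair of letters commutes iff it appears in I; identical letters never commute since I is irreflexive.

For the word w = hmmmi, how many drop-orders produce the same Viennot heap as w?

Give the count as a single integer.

drop 0:h onto floor
drop 1:m onto {0:h}
drop 2:m onto {1:m}
drop 3:m onto {2:m}
drop 4:i onto floor
ground layer = {0:h, 4:i}
drop-orders for the pieces not yet dropped (sum over which currently-grounded one goes next):
  1 to go: {3} 1  {4} 1
  2 to go: {2,3} 1  {3,4} 2
  3 to go: {1,2,3} 1  {2,3,4} 3
  if 0:h drops first: 4 orders
  if 4:i drops first: 1 orders
heap linearizations: 5

5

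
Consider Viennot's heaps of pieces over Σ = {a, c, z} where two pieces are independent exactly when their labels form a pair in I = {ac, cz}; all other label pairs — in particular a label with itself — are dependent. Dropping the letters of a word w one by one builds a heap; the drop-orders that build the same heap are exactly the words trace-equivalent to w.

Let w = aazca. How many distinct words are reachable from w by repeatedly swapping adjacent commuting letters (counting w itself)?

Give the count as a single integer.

piece 0:a — minimal
piece 1:a rests on {0:a}
piece 2:z rests on {1:a}
piece 3:c — minimal
piece 4:a rests on {2:z}
minimal pieces: {0:a, 3:c}
ways to finish when only these pieces remain (= sum over removing one remaining piece with nothing left below it):
  1 left: {3}→1  {4}→1
  2 left: {2,4}→1  {3,4}→2
  3 left: {1,2,4}→1  {2,3,4}→3
  placing 0:a first → 4 extensions
  placing 3:c first → 1 extensions
total linear extensions = 5

5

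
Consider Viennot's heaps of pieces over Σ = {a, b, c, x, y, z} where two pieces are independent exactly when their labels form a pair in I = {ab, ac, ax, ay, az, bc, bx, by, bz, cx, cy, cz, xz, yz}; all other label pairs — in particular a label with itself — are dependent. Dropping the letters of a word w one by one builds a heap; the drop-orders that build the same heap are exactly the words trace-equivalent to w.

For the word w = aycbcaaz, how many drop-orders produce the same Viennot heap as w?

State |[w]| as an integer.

0(a) covers ∅
1(y) covers ∅
2(c) covers ∅
3(b) covers ∅
4(c) covers 2:c
5(a) covers 0:a
6(a) covers 5:a
7(z) covers ∅
floor of heap: 0:a, 1:y, 2:c, 3:b, 7:z
completions by unplaced set U, small U first (add the entries for U minus each lowest piece of U):
  |U|=1: {1}:1  {3}:1  {4}:1  {6}:1  {7}:1
  |U|=2: {1,3}:2  {1,4}:2  {1,6}:2  {1,7}:2  {2,4}:1  {3,4}:2  {3,6}:2  {3,7}:2  {4,6}:2  {4,7}:2  {5,6}:1  {6,7}:2
  |U|=3: {0,5,6}:1  {1,2,4}:3  {1,3,4}:6  {1,3,6}:6  {1,3,7}:6  {1,4,6}:6  {1,4,7}:6  {1,5,6}:3  {1,6,7}:6  {2,3,4}:3  {2,4,6}:3  {2,4,7}:3  {3,4,6}:6  {3,4,7}:6  {3,5,6}:3  {3,6,7}:6  {4,5,6}:3  {4,6,7}:6  {5,6,7}:3
  |U|=4: {0,1,5,6}:4  {0,3,5,6}:4  {0,4,5,6}:4  {0,5,6,7}:4  {1,2,3,4}:12  {1,2,4,6}:12  {1,2,4,7}:12  {1,3,4,6}:24  {1,3,4,7}:24  {1,3,5,6}:12  {1,3,6,7}:24  {1,4,5,6}:12  {1,4,6,7}:24  {1,5,6,7}:12  {2,3,4,6}:12  {2,3,4,7}:12  {2,4,5,6}:6  {2,4,6,7}:12  {3,4,5,6}:12  {3,4,6,7}:24  {3,5,6,7}:12  {4,5,6,7}:12
  |U|=5: {0,1,3,5,6}:20  {0,1,4,5,6}:20  {0,1,5,6,7}:20  {0,2,4,5,6}:10  {0,3,4,5,6}:20  {0,3,5,6,7}:20  {0,4,5,6,7}:20  {1,2,3,4,6}:60  {1,2,3,4,7}:60  {1,2,4,5,6}:30  {1,2,4,6,7}:60  {1,3,4,5,6}:60  {1,3,4,6,7}:120  {1,3,5,6,7}:60  {1,4,5,6,7}:60  {2,3,4,5,6}:30  {2,3,4,6,7}:60  {2,4,5,6,7}:30  {3,4,5,6,7}:60
  |U|=6: {0,1,2,4,5,6}:60  {0,1,3,4,5,6}:120  {0,1,3,5,6,7}:120  {0,1,4,5,6,7}:120  {0,2,3,4,5,6}:60  {0,2,4,5,6,7}:60  {0,3,4,5,6,7}:120  {1,2,3,4,5,6}:180  {1,2,3,4,6,7}:360  {1,2,4,5,6,7}:180  {1,3,4,5,6,7}:360  {2,3,4,5,6,7}:180
  start at 0(a): 1260
  start at 1(y): 420
  start at 2(c): 840
  start at 3(b): 420
  start at 7(z): 420
sum over floor = 3360

3360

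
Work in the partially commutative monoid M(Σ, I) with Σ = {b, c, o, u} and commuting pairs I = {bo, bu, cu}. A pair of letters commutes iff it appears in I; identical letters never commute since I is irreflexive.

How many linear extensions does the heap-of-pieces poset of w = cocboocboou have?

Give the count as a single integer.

12

#0=c has no predecessor
#1=o depends on [0:c]
#2=c depends on [1:o]
#3=b depends on [2:c]
#4=o depends on [2:c]
#5=o depends on [4:o]
#6=c depends on [3:b, 5:o]
#7=b depends on [6:c]
#8=o depends on [6:c]
#9=o depends on [8:o]
#10=u depends on [9:o]
sources: [0:c]
N(rest) = Σ N(rest − s) over sources s of rest; N(one piece) = 1:
  size 1 → [7]=1  [10]=1
  size 2 → [7,10]=2  [9,10]=1
  size 3 → [7,9,10]=3  [8,9,10]=1
  size 4 → [7,8,9,10]=4
  size 5 → [6,7,8,9,10]=4
  size 6 → [3,6,7,8,9,10]=4  [5,6,7,8,9,10]=4
  size 7 → [3,5,6,7,8,9,10]=8  [4,5,6,7,8,9,10]=4
  size 8 → [3,4,5,6,7,8,9,10]=12
  size 9 → [2,3,4,5,6,7,8,9,10]=12
  first=0(c) contributes 12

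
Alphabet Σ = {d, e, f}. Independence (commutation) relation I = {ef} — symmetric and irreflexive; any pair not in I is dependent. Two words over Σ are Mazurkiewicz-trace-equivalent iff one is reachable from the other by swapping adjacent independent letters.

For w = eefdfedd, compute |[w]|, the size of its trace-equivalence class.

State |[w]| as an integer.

6

0(e) covers ∅
1(e) covers 0:e
2(f) covers ∅
3(d) covers 1:e, 2:f
4(f) covers 3:d
5(e) covers 3:d
6(d) covers 4:f, 5:e
7(d) covers 6:d
floor of heap: 0:e, 2:f
completions by unplaced set U, small U first (add the entries for U minus each lowest piece of U):
  |U|=1: {7}:1
  |U|=2: {6,7}:1
  |U|=3: {4,6,7}:1  {5,6,7}:1
  |U|=4: {4,5,6,7}:2
  |U|=5: {3,4,5,6,7}:2
  |U|=6: {1,3,4,5,6,7}:2  {2,3,4,5,6,7}:2
  start at 0(e): 4
  start at 2(f): 2
sum over floor = 6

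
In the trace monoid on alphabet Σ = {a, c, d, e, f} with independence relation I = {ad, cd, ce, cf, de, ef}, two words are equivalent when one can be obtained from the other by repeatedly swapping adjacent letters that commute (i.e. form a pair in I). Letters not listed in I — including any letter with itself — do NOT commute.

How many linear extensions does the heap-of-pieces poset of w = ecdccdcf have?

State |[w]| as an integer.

0(e) covers ∅
1(c) covers ∅
2(d) covers ∅
3(c) covers 1:c
4(c) covers 3:c
5(d) covers 2:d
6(c) covers 4:c
7(f) covers 5:d
floor of heap: 0:e, 1:c, 2:d
completions by unplaced set U, small U first (add the entries for U minus each lowest piece of U):
  |U|=1: {0}:1  {6}:1  {7}:1
  |U|=2: {0,6}:2  {0,7}:2  {4,6}:1  {5,7}:1  {6,7}:2
  |U|=3: {0,4,6}:3  {0,5,7}:3  {0,6,7}:6  {2,5,7}:1  {3,4,6}:1  {4,6,7}:3  {5,6,7}:3
  |U|=4: {0,2,5,7}:4  {0,3,4,6}:4  {0,4,6,7}:12  {0,5,6,7}:12  {1,3,4,6}:1  {2,5,6,7}:4  {3,4,6,7}:4  {4,5,6,7}:6
  |U|=5: {0,1,3,4,6}:5  {0,2,5,6,7}:20  {0,3,4,6,7}:20  {0,4,5,6,7}:30  {1,3,4,6,7}:5  {2,4,5,6,7}:10  {3,4,5,6,7}:10
  |U|=6: {0,1,3,4,6,7}:30  {0,2,4,5,6,7}:60  {0,3,4,5,6,7}:60  {1,3,4,5,6,7}:15  {2,3,4,5,6,7}:20
  start at 0(e): 35
  start at 1(c): 140
  start at 2(d): 105
sum over floor = 280

280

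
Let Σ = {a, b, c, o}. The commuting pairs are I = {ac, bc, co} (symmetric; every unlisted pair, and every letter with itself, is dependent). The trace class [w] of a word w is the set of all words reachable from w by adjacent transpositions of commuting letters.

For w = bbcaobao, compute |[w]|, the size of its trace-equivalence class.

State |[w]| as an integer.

8

#0=b has no predecessor
#1=b depends on [0:b]
#2=c has no predecessor
#3=a depends on [1:b]
#4=o depends on [3:a]
#5=b depends on [4:o]
#6=a depends on [5:b]
#7=o depends on [6:a]
sources: [0:b, 2:c]
N(rest) = Σ N(rest − s) over sources s of rest; N(one piece) = 1:
  size 1 → [2]=1  [7]=1
  size 2 → [2,7]=2  [6,7]=1
  size 3 → [2,6,7]=3  [5,6,7]=1
  size 4 → [2,5,6,7]=4  [4,5,6,7]=1
  size 5 → [2,4,5,6,7]=5  [3,4,5,6,7]=1
  size 6 → [1,3,4,5,6,7]=1  [2,3,4,5,6,7]=6
  first=0(b) contributes 7
  first=2(c) contributes 1
|[w]| = 8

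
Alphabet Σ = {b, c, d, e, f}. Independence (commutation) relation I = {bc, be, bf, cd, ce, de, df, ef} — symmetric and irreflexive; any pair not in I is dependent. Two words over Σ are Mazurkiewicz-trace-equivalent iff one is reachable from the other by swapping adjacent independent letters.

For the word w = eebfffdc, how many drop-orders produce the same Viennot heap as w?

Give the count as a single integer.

420

#0=e has no predecessor
#1=e depends on [0:e]
#2=b has no predecessor
#3=f has no predecessor
#4=f depends on [3:f]
#5=f depends on [4:f]
#6=d depends on [2:b]
#7=c depends on [5:f]
sources: [0:e, 2:b, 3:f]
N(rest) = Σ N(rest − s) over sources s of rest; N(one piece) = 1:
  size 1 → [1]=1  [6]=1  [7]=1
  size 2 → [0,1]=1  [1,6]=2  [1,7]=2  [2,6]=1  [5,7]=1  [6,7]=2
  size 3 → [0,1,6]=3  [0,1,7]=3  [1,2,6]=3  [1,5,7]=3  [1,6,7]=6  [2,6,7]=3  [4,5,7]=1  [5,6,7]=3
  size 4 → [0,1,2,6]=6  [0,1,5,7]=6  [0,1,6,7]=12  [1,2,6,7]=12  [1,4,5,7]=4  [1,5,6,7]=12  [2,5,6,7]=6  [3,4,5,7]=1  [4,5,6,7]=4
  size 5 → [0,1,2,6,7]=30  [0,1,4,5,7]=10  [0,1,5,6,7]=30  [1,2,5,6,7]=30  [1,3,4,5,7]=5  [1,4,5,6,7]=20  [2,4,5,6,7]=10  [3,4,5,6,7]=5
  size 6 → [0,1,2,5,6,7]=90  [0,1,3,4,5,7]=15  [0,1,4,5,6,7]=60  [1,2,4,5,6,7]=60  [1,3,4,5,6,7]=30  [2,3,4,5,6,7]=15
  first=0(e) contributes 105
  first=2(b) contributes 105
  first=3(f) contributes 210
|[w]| = 420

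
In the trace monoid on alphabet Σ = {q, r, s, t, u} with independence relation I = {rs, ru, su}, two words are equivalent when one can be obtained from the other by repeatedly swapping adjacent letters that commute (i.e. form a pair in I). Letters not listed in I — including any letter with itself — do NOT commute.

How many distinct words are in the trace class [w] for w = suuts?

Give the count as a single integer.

drop 0:s onto floor
drop 1:u onto floor
drop 2:u onto {1:u}
drop 3:t onto {0:s, 2:u}
drop 4:s onto {3:t}
ground layer = {0:s, 1:u}
drop-orders for the pieces not yet dropped (sum over which currently-grounded one goes next):
  1 to go: {4} 1
  2 to go: {3,4} 1
  3 to go: {0,3,4} 1  {2,3,4} 1
  if 0:s drops first: 1 orders
  if 1:u drops first: 2 orders
heap linearizations: 3

3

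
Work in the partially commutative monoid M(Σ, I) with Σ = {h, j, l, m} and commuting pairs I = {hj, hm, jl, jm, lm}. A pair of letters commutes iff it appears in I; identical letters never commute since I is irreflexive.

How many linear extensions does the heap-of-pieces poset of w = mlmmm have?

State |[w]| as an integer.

5

piece 0:m — minimal
piece 1:l — minimal
piece 2:m rests on {0:m}
piece 3:m rests on {2:m}
piece 4:m rests on {3:m}
minimal pieces: {0:m, 1:l}
ways to finish when only these pieces remain (= sum over removing one remaining piece with nothing left below it):
  1 left: {1}→1  {4}→1
  2 left: {1,4}→2  {3,4}→1
  3 left: {1,3,4}→3  {2,3,4}→1
  placing 0:m first → 4 extensions
  placing 1:l first → 1 extensions
total linear extensions = 5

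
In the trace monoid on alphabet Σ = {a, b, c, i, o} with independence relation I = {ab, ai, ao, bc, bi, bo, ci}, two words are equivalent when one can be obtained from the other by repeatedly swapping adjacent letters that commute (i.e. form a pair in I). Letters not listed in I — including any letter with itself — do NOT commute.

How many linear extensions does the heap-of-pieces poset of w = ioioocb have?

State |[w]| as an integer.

0(i) covers ∅
1(o) covers 0:i
2(i) covers 1:o
3(o) covers 2:i
4(o) covers 3:o
5(c) covers 4:o
6(b) covers ∅
floor of heap: 0:i, 6:b
completions by unplaced set U, small U first (add the entries for U minus each lowest piece of U):
  |U|=1: {5}:1  {6}:1
  |U|=2: {4,5}:1  {5,6}:2
  |U|=3: {3,4,5}:1  {4,5,6}:3
  |U|=4: {2,3,4,5}:1  {3,4,5,6}:4
  |U|=5: {1,2,3,4,5}:1  {2,3,4,5,6}:5
  start at 0(i): 6
  start at 6(b): 1
sum over floor = 7

7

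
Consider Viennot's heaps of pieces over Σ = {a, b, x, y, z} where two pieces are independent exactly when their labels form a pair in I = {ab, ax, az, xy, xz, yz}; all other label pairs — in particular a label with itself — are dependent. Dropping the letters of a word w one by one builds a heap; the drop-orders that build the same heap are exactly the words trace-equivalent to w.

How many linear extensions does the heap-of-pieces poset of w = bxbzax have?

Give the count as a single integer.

12

piece 0:b — minimal
piece 1:x rests on {0:b}
piece 2:b rests on {1:x}
piece 3:z rests on {2:b}
piece 4:a — minimal
piece 5:x rests on {2:b}
minimal pieces: {0:b, 4:a}
ways to finish when only these pieces remain (= sum over removing one remaining piece with nothing left below it):
  1 left: {3}→1  {4}→1  {5}→1
  2 left: {3,4}→2  {3,5}→2  {4,5}→2
  3 left: {2,3,5}→2  {3,4,5}→6
  4 left: {1,2,3,5}→2  {2,3,4,5}→8
  placing 0:b first → 10 extensions
  placing 4:a first → 2 extensions
total linear extensions = 12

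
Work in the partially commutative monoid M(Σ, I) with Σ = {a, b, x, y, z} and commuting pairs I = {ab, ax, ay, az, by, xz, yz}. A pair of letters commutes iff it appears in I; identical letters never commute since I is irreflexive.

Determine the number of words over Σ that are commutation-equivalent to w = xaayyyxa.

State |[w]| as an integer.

56

0(x) covers ∅
1(a) covers ∅
2(a) covers 1:a
3(y) covers 0:x
4(y) covers 3:y
5(y) covers 4:y
6(x) covers 5:y
7(a) covers 2:a
floor of heap: 0:x, 1:a
completions by unplaced set U, small U first (add the entries for U minus each lowest piece of U):
  |U|=1: {6}:1  {7}:1
  |U|=2: {2,7}:1  {5,6}:1  {6,7}:2
  |U|=3: {1,2,7}:1  {2,6,7}:3  {4,5,6}:1  {5,6,7}:3
  |U|=4: {1,2,6,7}:4  {2,5,6,7}:6  {3,4,5,6}:1  {4,5,6,7}:4
  |U|=5: {0,3,4,5,6}:1  {1,2,5,6,7}:10  {2,4,5,6,7}:10  {3,4,5,6,7}:5
  |U|=6: {0,3,4,5,6,7}:6  {1,2,4,5,6,7}:20  {2,3,4,5,6,7}:15
  start at 0(x): 35
  start at 1(a): 21
sum over floor = 56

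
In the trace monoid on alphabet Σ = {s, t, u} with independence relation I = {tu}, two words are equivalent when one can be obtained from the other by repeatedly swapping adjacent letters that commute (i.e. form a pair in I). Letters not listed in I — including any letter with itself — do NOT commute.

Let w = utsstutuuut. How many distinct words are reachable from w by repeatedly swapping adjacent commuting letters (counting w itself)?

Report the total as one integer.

70

drop 0:u onto floor
drop 1:t onto floor
drop 2:s onto {0:u, 1:t}
drop 3:s onto {2:s}
drop 4:t onto {3:s}
drop 5:u onto {3:s}
drop 6:t onto {4:t}
drop 7:u onto {5:u}
drop 8:u onto {7:u}
drop 9:u onto {8:u}
drop 10:t onto {6:t}
ground layer = {0:u, 1:t}
drop-orders for the pieces not yet dropped (sum over which currently-grounded one goes next):
  1 to go: {9} 1  {10} 1
  2 to go: {6,10} 1  {8,9} 1  {9,10} 2
  3 to go: {4,6,10} 1  {6,9,10} 3  {7,8,9} 1  {8,9,10} 3
  4 to go: {4,6,9,10} 4  {5,7,8,9} 1  {6,8,9,10} 6  {7,8,9,10} 4
  5 to go: {4,6,8,9,10} 10  {5,7,8,9,10} 5  {6,7,8,9,10} 10
  6 to go: {4,6,7,8,9,10} 20  {5,6,7,8,9,10} 15
  7 to go: {4,5,6,7,8,9,10} 35
  8 to go: {3,4,5,6,7,8,9,10} 35
  9 to go: {2,3,4,5,6,7,8,9,10} 35
  if 0:u drops first: 35 orders
  if 1:t drops first: 35 orders
heap linearizations: 70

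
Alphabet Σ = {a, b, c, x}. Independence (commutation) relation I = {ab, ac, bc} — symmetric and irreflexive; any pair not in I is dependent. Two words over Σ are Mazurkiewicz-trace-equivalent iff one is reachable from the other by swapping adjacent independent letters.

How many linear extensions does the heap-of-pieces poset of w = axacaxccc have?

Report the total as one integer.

0(a) covers ∅
1(x) covers 0:a
2(a) covers 1:x
3(c) covers 1:x
4(a) covers 2:a
5(x) covers 3:c, 4:a
6(c) covers 5:x
7(c) covers 6:c
8(c) covers 7:c
floor of heap: 0:a
completions by unplaced set U, small U first (add the entries for U minus each lowest piece of U):
  |U|=1: {8}:1
  |U|=2: {7,8}:1
  |U|=3: {6,7,8}:1
  |U|=4: {5,6,7,8}:1
  |U|=5: {3,5,6,7,8}:1  {4,5,6,7,8}:1
  |U|=6: {2,4,5,6,7,8}:1  {3,4,5,6,7,8}:2
  |U|=7: {2,3,4,5,6,7,8}:3
  start at 0(a): 3

3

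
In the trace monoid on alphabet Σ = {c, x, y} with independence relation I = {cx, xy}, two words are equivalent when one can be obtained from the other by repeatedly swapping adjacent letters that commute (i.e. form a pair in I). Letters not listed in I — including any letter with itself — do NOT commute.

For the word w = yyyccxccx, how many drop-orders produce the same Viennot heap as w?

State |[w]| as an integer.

0(y) covers ∅
1(y) covers 0:y
2(y) covers 1:y
3(c) covers 2:y
4(c) covers 3:c
5(x) covers ∅
6(c) covers 4:c
7(c) covers 6:c
8(x) covers 5:x
floor of heap: 0:y, 5:x
completions by unplaced set U, small U first (add the entries for U minus each lowest piece of U):
  |U|=1: {7}:1  {8}:1
  |U|=2: {5,8}:1  {6,7}:1  {7,8}:2
  |U|=3: {4,6,7}:1  {5,7,8}:3  {6,7,8}:3
  |U|=4: {3,4,6,7}:1  {4,6,7,8}:4  {5,6,7,8}:6
  |U|=5: {2,3,4,6,7}:1  {3,4,6,7,8}:5  {4,5,6,7,8}:10
  |U|=6: {1,2,3,4,6,7}:1  {2,3,4,6,7,8}:6  {3,4,5,6,7,8}:15
  |U|=7: {0,1,2,3,4,6,7}:1  {1,2,3,4,6,7,8}:7  {2,3,4,5,6,7,8}:21
  start at 0(y): 28
  start at 5(x): 8
sum over floor = 36

36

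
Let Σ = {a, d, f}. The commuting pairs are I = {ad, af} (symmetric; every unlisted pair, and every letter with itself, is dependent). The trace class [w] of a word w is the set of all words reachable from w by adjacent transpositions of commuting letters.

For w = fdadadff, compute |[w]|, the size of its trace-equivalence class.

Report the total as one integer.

#0=f has no predecessor
#1=d depends on [0:f]
#2=a has no predecessor
#3=d depends on [1:d]
#4=a depends on [2:a]
#5=d depends on [3:d]
#6=f depends on [5:d]
#7=f depends on [6:f]
sources: [0:f, 2:a]
N(rest) = Σ N(rest − s) over sources s of rest; N(one piece) = 1:
  size 1 → [4]=1  [7]=1
  size 2 → [2,4]=1  [4,7]=2  [6,7]=1
  size 3 → [2,4,7]=3  [4,6,7]=3  [5,6,7]=1
  size 4 → [2,4,6,7]=6  [3,5,6,7]=1  [4,5,6,7]=4
  size 5 → [1,3,5,6,7]=1  [2,4,5,6,7]=10  [3,4,5,6,7]=5
  size 6 → [0,1,3,5,6,7]=1  [1,3,4,5,6,7]=6  [2,3,4,5,6,7]=15
  first=0(f) contributes 21
  first=2(a) contributes 7
|[w]| = 28

28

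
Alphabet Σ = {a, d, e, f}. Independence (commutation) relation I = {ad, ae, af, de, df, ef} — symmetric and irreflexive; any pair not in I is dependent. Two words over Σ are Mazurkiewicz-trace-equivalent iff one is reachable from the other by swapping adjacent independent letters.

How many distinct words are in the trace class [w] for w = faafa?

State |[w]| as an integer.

10

0(f) covers ∅
1(a) covers ∅
2(a) covers 1:a
3(f) covers 0:f
4(a) covers 2:a
floor of heap: 0:f, 1:a
completions by unplaced set U, small U first (add the entries for U minus each lowest piece of U):
  |U|=1: {3}:1  {4}:1
  |U|=2: {0,3}:1  {2,4}:1  {3,4}:2
  |U|=3: {0,3,4}:3  {1,2,4}:1  {2,3,4}:3
  start at 0(f): 4
  start at 1(a): 6
sum over floor = 10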